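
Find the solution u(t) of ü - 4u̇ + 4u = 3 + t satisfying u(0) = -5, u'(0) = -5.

u = 1 - 6*exp(2*t) + t/4 + 27*t*exp(2*t)/4

Characteristic equation r² - 4r + 4 = 0 has discriminant (-4)² - 4·(4) = 0, so r = 2 is a repeated root.
Hence u_h = (C1 + C2*t)*exp(2*t).
For the particular solution try u_p = A0 + A1*t. Substituting and matching coefficients of each power of t gives A0 = 1, A1 = 1/4, so u_p = 1 + t/4.
General solution: u = 1 + t/4 + C1*exp(2*t) + C2*t*exp(2*t).
Apply the initial conditions: u(0) = 1 + C1 = -5 and u'(0) = 1/4 + C2 + 2*C1 = -5. Solving gives C1 = -6, C2 = 27/4.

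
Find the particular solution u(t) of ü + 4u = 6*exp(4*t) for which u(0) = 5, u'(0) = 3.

u = 3*exp(4*t)/10 + 9*sin(2*t)/10 + 47*cos(2*t)/10

Characteristic equation r² + 4 = 0 has discriminant (0)² - 4·(4) = -16 < 0, so r = ± 2i.
Hence u_h = C1*cos(2*t) + C2*sin(2*t).
Try u_p = A*exp(4*t). Substituting into the equation and dividing by exp(4*t) gives A = 3/10, so u_p = 3*exp(4*t)/10.
General solution: u = 3*exp(4*t)/10 + C1*cos(2*t) + C2*sin(2*t).
Apply the initial conditions: u(0) = 3/10 + C1 = 5 and u'(0) = 6/5 + 2*C2 = 3. Solving gives C1 = 47/10, C2 = 9/10.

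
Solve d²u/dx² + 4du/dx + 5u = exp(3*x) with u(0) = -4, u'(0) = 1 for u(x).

Characteristic equation r² + 4r + 5 = 0 has discriminant (4)² - 4·(5) = -4 < 0, so r = -2 ± i.
Hence u_h = C1*cos(x)*exp(-2*x) + C2*exp(-2*x)*sin(x).
Try u_p = A*exp(3*x). Substituting into the equation and dividing by exp(3*x) gives A = 1/26, so u_p = exp(3*x)/26.
General solution: u = exp(3*x)/26 + C1*cos(x)*exp(-2*x) + C2*exp(-2*x)*sin(x).
Apply the initial conditions: u(0) = 1/26 + C1 = -4 and u'(0) = 3/26 + C2 - 2*C1 = 1. Solving gives C1 = -105/26, C2 = -187/26.

u = exp(3*x)/26 - 187*exp(-2*x)*sin(x)/26 - 105*cos(x)*exp(-2*x)/26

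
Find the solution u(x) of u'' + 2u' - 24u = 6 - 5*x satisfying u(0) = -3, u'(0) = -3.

u = -67/288 - 317*exp(4*x)/160 - 283*exp(-6*x)/360 + 5*x/24

Characteristic equation r² + 2r - 24 = 0 factors as (r - 4)(r + 6) = 0, so r = 4, -6.
Hence u_h = C1*exp(4*x) + C2*exp(-6*x).
For the particular solution try u_p = A0 + A1*x. Substituting and matching coefficients of each power of x gives A0 = -67/288, A1 = 5/24, so u_p = -67/288 + 5*x/24.
General solution: u = -67/288 + 5*x/24 + C1*exp(4*x) + C2*exp(-6*x).
Apply the initial conditions: u(0) = -67/288 + C1 + C2 = -3 and u'(0) = 5/24 - 6*C2 + 4*C1 = -3. Solving gives C1 = -317/160, C2 = -283/360.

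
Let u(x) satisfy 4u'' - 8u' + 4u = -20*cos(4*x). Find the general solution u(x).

u = 40*sin(4*x)/289 + 75*cos(4*x)/289 + C1*exp(x) + C2*x*exp(x)

Divide through by 4: u'' - 2u' + u = -5*cos(4*x).
Characteristic equation r² - 2r + 1 = 0 has discriminant (-2)² - 4·(1) = 0, so r = 1 is a repeated root.
Hence u_h = (C1 + C2*x)*exp(x).
Try u_p = A*cos(4*x) + B*sin(4*x). Substituting and equating the coefficients of cos(4x) and sin(4x) gives A = 75/289, B = 40/289, so u_p = 40*sin(4*x)/289 + 75*cos(4*x)/289.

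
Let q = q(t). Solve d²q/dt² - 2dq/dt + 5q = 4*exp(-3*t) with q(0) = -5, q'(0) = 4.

q = exp(-3*t)/5 - 26*cos(2*t)*exp(t)/5 + 49*exp(t)*sin(2*t)/10

Characteristic equation r² - 2r + 5 = 0 has discriminant (-2)² - 4·(5) = -16 < 0, so r = 1 ± 2i.
Hence q_h = C1*cos(2*t)*exp(t) + C2*exp(t)*sin(2*t).
Try q_p = A*exp(-3*t). Substituting into the equation and dividing by exp(-3*t) gives A = 1/5, so q_p = exp(-3*t)/5.
General solution: q = exp(-3*t)/5 + C1*cos(2*t)*exp(t) + C2*exp(t)*sin(2*t).
Apply the initial conditions: q(0) = 1/5 + C1 = -5 and q'(0) = -3/5 + C1 + 2*C2 = 4. Solving gives C1 = -26/5, C2 = 49/10.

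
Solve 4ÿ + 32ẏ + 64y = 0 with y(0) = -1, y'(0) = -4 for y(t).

y = -exp(-4*t) - 8*t*exp(-4*t)

Divide through by 4: y'' + 8y' + 16y = 0.
Characteristic equation r² + 8r + 16 = 0 has discriminant (8)² - 4·(16) = 0, so r = -4 is a repeated root.
Hence y_h = (C1 + C2*t)*exp(-4*t).
Apply the initial conditions: y(0) = C1 = -1 and y'(0) = C2 - 4*C1 = -4. Solving gives C1 = -1, C2 = -8.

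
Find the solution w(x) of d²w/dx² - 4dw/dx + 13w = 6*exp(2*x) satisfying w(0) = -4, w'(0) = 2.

w = 2*exp(2*x)/3 - 14*cos(3*x)*exp(2*x)/3 + 10*exp(2*x)*sin(3*x)/3

Characteristic equation r² - 4r + 13 = 0 has discriminant (-4)² - 4·(13) = -36 < 0, so r = 2 ± 3i.
Hence w_h = C1*cos(3*x)*exp(2*x) + C2*exp(2*x)*sin(3*x).
Try w_p = A*exp(2*x). Substituting into the equation and dividing by exp(2*x) gives A = 2/3, so w_p = 2*exp(2*x)/3.
General solution: w = 2*exp(2*x)/3 + C1*cos(3*x)*exp(2*x) + C2*exp(2*x)*sin(3*x).
Apply the initial conditions: w(0) = 2/3 + C1 = -4 and w'(0) = 4/3 + 2*C1 + 3*C2 = 2. Solving gives C1 = -14/3, C2 = 10/3.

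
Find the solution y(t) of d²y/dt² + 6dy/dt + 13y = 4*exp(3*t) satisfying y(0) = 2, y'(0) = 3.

y = exp(3*t)/10 + 19*cos(2*t)*exp(-3*t)/10 + 21*exp(-3*t)*sin(2*t)/5

Characteristic equation r² + 6r + 13 = 0 has discriminant (6)² - 4·(13) = -16 < 0, so r = -3 ± 2i.
Hence y_h = C1*cos(2*t)*exp(-3*t) + C2*exp(-3*t)*sin(2*t).
Try y_p = A*exp(3*t). Substituting into the equation and dividing by exp(3*t) gives A = 1/10, so y_p = exp(3*t)/10.
General solution: y = exp(3*t)/10 + C1*cos(2*t)*exp(-3*t) + C2*exp(-3*t)*sin(2*t).
Apply the initial conditions: y(0) = 1/10 + C1 = 2 and y'(0) = 3/10 - 3*C1 + 2*C2 = 3. Solving gives C1 = 19/10, C2 = 21/5.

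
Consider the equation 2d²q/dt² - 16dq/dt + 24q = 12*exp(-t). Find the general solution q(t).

Divide through by 2: q'' - 8q' + 12q = 6*exp(-t).
Characteristic equation r² - 8r + 12 = 0 factors as (r - 2)(r - 6) = 0, so r = 2, 6.
Hence q_h = C1*exp(2*t) + C2*exp(6*t).
Try q_p = A*exp(-t). Substituting into the equation and dividing by exp(-t) gives A = 2/7, so q_p = 2*exp(-t)/7.

q = 2*exp(-t)/7 + C1*exp(2*t) + C2*exp(6*t)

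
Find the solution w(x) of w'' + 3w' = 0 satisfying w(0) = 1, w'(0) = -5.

Characteristic equation r² + 3r = 0 factors as (r + 3)r = 0, so r = -3, 0.
Hence w_h = C1*exp(-3*x) + C2.
Apply the initial conditions: w(0) = C1 + C2 = 1 and w'(0) = -3*C1 = -5. Solving gives C1 = 5/3, C2 = -2/3.

w = -2/3 + 5*exp(-3*x)/3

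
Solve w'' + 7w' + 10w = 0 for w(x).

Characteristic equation r² + 7r + 10 = 0 factors as (r + 5)(r + 2) = 0, so r = -5, -2.
Hence w_h = C1*exp(-5*x) + C2*exp(-2*x).

w = C1*exp(-5*x) + C2*exp(-2*x)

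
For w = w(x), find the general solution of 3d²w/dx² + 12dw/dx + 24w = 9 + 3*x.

Divide through by 3: w'' + 4w' + 8w = 3 + x.
Characteristic equation r² + 4r + 8 = 0 has discriminant (4)² - 4·(8) = -16 < 0, so r = -2 ± 2i.
Hence w_h = C1*cos(2*x)*exp(-2*x) + C2*exp(-2*x)*sin(2*x).
For the particular solution try w_p = A0 + A1*x. Substituting and matching coefficients of each power of x gives A0 = 5/16, A1 = 1/8, so w_p = 5/16 + x/8.

w = 5/16 + x/8 + C1*cos(2*x)*exp(-2*x) + C2*exp(-2*x)*sin(2*x)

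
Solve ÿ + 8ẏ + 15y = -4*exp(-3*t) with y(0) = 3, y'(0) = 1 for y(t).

y = -6*exp(-5*t) + 9*exp(-3*t) - 2*t*exp(-3*t)

Characteristic equation r² + 8r + 15 = 0 factors as (r + 3)(r + 5) = 0, so r = -3, -5.
Hence y_h = C1*exp(-3*t) + C2*exp(-5*t).
Since exp(-3*t) solves the homogeneous equation (r = -3 is a root of multiplicity 1), multiply the trial by t. Try y_p = A*t*exp(-3*t). Substituting into the equation and dividing by exp(-3*t) gives A = -2, so y_p = -2*t*exp(-3*t).
General solution: y = C1*exp(-3*t) + C2*exp(-5*t) - 2*t*exp(-3*t).
Apply the initial conditions: y(0) = C1 + C2 = 3 and y'(0) = -2 - 5*C2 - 3*C1 = 1. Solving gives C1 = 9, C2 = -6.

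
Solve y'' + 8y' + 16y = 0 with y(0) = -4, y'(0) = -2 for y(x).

y = -4*exp(-4*x) - 18*x*exp(-4*x)

Characteristic equation r² + 8r + 16 = 0 has discriminant (8)² - 4·(16) = 0, so r = -4 is a repeated root.
Hence y_h = (C1 + C2*x)*exp(-4*x).
Apply the initial conditions: y(0) = C1 = -4 and y'(0) = C2 - 4*C1 = -2. Solving gives C1 = -4, C2 = -18.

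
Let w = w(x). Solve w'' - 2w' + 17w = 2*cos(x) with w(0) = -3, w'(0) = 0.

w = -sin(x)/65 + 8*cos(x)/65 - 203*cos(4*x)*exp(x)/65 + 51*exp(x)*sin(4*x)/65

Characteristic equation r² - 2r + 17 = 0 has discriminant (-2)² - 4·(17) = -64 < 0, so r = 1 ± 4i.
Hence w_h = C1*cos(4*x)*exp(x) + C2*exp(x)*sin(4*x).
Try w_p = A*cos(x) + B*sin(x). Substituting and equating the coefficients of cos(x) and sin(x) gives A = 8/65, B = -1/65, so w_p = -sin(x)/65 + 8*cos(x)/65.
General solution: w = -sin(x)/65 + 8*cos(x)/65 + C1*cos(4*x)*exp(x) + C2*exp(x)*sin(4*x).
Apply the initial conditions: w(0) = 8/65 + C1 = -3 and w'(0) = -1/65 + C1 + 4*C2 = 0. Solving gives C1 = -203/65, C2 = 51/65.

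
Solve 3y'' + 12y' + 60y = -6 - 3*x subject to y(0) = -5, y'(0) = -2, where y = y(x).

Divide through by 3: y'' + 4y' + 20y = -2 - x.
Characteristic equation r² + 4r + 20 = 0 has discriminant (4)² - 4·(20) = -64 < 0, so r = -2 ± 4i.
Hence y_h = C1*cos(4*x)*exp(-2*x) + C2*exp(-2*x)*sin(4*x).
For the particular solution try y_p = A0 + A1*x. Substituting and matching coefficients of each power of x gives A0 = -9/100, A1 = -1/20, so y_p = -9/100 - x/20.
General solution: y = -9/100 - x/20 + C1*cos(4*x)*exp(-2*x) + C2*exp(-2*x)*sin(4*x).
Apply the initial conditions: y(0) = -9/100 + C1 = -5 and y'(0) = -1/20 - 2*C1 + 4*C2 = -2. Solving gives C1 = -491/100, C2 = -1177/400.

y = -9/100 - x/20 - 1177*exp(-2*x)*sin(4*x)/400 - 491*cos(4*x)*exp(-2*x)/100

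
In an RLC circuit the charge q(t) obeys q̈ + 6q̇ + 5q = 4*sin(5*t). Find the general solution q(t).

Characteristic equation r² + 6r + 5 = 0 factors as (r + 1)(r + 5) = 0, so r = -1, -5.
Hence q_h = C1*exp(-t) + C2*exp(-5*t).
Try q_p = A*cos(5*t) + B*sin(5*t). Substituting and equating the coefficients of cos(5t) and sin(5t) gives A = -6/65, B = -4/65, so q_p = -6*cos(5*t)/65 - 4*sin(5*t)/65.

q = -6*cos(5*t)/65 - 4*sin(5*t)/65 + C1*exp(-t) + C2*exp(-5*t)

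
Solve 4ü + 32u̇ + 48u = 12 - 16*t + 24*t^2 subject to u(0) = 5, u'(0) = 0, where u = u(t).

u = 5/6 + t**2/2 - t - 7*exp(-6*t)/3 + 13*exp(-2*t)/2

Divide through by 4: u'' + 8u' + 12u = 3 - 4*t + 6*t^2.
Characteristic equation r² + 8r + 12 = 0 factors as (r + 6)(r + 2) = 0, so r = -6, -2.
Hence u_h = C1*exp(-6*t) + C2*exp(-2*t).
For the particular solution try u_p = A0 + A1*t + A2*t^2. Substituting and matching coefficients of each power of t gives A0 = 5/6, A1 = -1, A2 = 1/2, so u_p = 5/6 + t^2/2 - t.
General solution: u = 5/6 + t^2/2 - t + C1*exp(-6*t) + C2*exp(-2*t).
Apply the initial conditions: u(0) = 5/6 + C1 + C2 = 5 and u'(0) = -1 - 6*C1 - 2*C2 = 0. Solving gives C1 = -7/3, C2 = 13/2.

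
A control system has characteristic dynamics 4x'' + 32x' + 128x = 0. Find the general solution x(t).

Divide through by 4: x'' + 8x' + 32x = 0.
Characteristic equation r² + 8r + 32 = 0 has discriminant (8)² - 4·(32) = -64 < 0, so r = -4 ± 4i.
Hence x_h = C1*cos(4*t)*exp(-4*t) + C2*exp(-4*t)*sin(4*t).

x = C1*cos(4*t)*exp(-4*t) + C2*exp(-4*t)*sin(4*t)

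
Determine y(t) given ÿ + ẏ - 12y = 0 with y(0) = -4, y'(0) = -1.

Characteristic equation r² + r - 12 = 0 factors as (r - 3)(r + 4) = 0, so r = 3, -4.
Hence y_h = C1*exp(3*t) + C2*exp(-4*t).
Apply the initial conditions: y(0) = C1 + C2 = -4 and y'(0) = -4*C2 + 3*C1 = -1. Solving gives C1 = -17/7, C2 = -11/7.

y = -17*exp(3*t)/7 - 11*exp(-4*t)/7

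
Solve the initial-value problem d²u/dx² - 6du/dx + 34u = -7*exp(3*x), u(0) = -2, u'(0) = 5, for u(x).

u = -7*exp(3*x)/25 - 43*cos(5*x)*exp(3*x)/25 + 11*exp(3*x)*sin(5*x)/5

Characteristic equation r² - 6r + 34 = 0 has discriminant (-6)² - 4·(34) = -100 < 0, so r = 3 ± 5i.
Hence u_h = C1*cos(5*x)*exp(3*x) + C2*exp(3*x)*sin(5*x).
Try u_p = A*exp(3*x). Substituting into the equation and dividing by exp(3*x) gives A = -7/25, so u_p = -7*exp(3*x)/25.
General solution: u = -7*exp(3*x)/25 + C1*cos(5*x)*exp(3*x) + C2*exp(3*x)*sin(5*x).
Apply the initial conditions: u(0) = -7/25 + C1 = -2 and u'(0) = -21/25 + 3*C1 + 5*C2 = 5. Solving gives C1 = -43/25, C2 = 11/5.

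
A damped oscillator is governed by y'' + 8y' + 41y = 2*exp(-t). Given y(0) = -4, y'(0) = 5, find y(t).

Characteristic equation r² + 8r + 41 = 0 has discriminant (8)² - 4·(41) = -100 < 0, so r = -4 ± 5i.
Hence y_h = C1*cos(5*t)*exp(-4*t) + C2*exp(-4*t)*sin(5*t).
Try y_p = A*exp(-t). Substituting into the equation and dividing by exp(-t) gives A = 1/17, so y_p = exp(-t)/17.
General solution: y = exp(-t)/17 + C1*cos(5*t)*exp(-4*t) + C2*exp(-4*t)*sin(5*t).
Apply the initial conditions: y(0) = 1/17 + C1 = -4 and y'(0) = -1/17 - 4*C1 + 5*C2 = 5. Solving gives C1 = -69/17, C2 = -38/17.

y = exp(-t)/17 - 69*cos(5*t)*exp(-4*t)/17 - 38*exp(-4*t)*sin(5*t)/17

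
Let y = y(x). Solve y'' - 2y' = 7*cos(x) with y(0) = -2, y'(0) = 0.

y = -2 - 14*sin(x)/5 - 7*cos(x)/5 + 7*exp(2*x)/5

Characteristic equation r² - 2r = 0 factors as (r - 2)r = 0, so r = 2, 0.
Hence y_h = C1*exp(2*x) + C2.
Try y_p = A*cos(x) + B*sin(x). Substituting and equating the coefficients of cos(x) and sin(x) gives A = -7/5, B = -14/5, so y_p = -14*sin(x)/5 - 7*cos(x)/5.
General solution: y = C2 - 14*sin(x)/5 - 7*cos(x)/5 + C1*exp(2*x).
Apply the initial conditions: y(0) = -7/5 + C1 + C2 = -2 and y'(0) = -14/5 + 2*C1 = 0. Solving gives C1 = 7/5, C2 = -2.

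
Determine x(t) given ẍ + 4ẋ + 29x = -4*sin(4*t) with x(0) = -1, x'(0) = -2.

x = -52*sin(4*t)/425 + 64*cos(4*t)/425 - 489*cos(5*t)*exp(-2*t)/425 - 324*exp(-2*t)*sin(5*t)/425

Characteristic equation r² + 4r + 29 = 0 has discriminant (4)² - 4·(29) = -100 < 0, so r = -2 ± 5i.
Hence x_h = C1*cos(5*t)*exp(-2*t) + C2*exp(-2*t)*sin(5*t).
Try x_p = A*cos(4*t) + B*sin(4*t). Substituting and equating the coefficients of cos(4t) and sin(4t) gives A = 64/425, B = -52/425, so x_p = -52*sin(4*t)/425 + 64*cos(4*t)/425.
General solution: x = -52*sin(4*t)/425 + 64*cos(4*t)/425 + C1*cos(5*t)*exp(-2*t) + C2*exp(-2*t)*sin(5*t).
Apply the initial conditions: x(0) = 64/425 + C1 = -1 and x'(0) = -208/425 - 2*C1 + 5*C2 = -2. Solving gives C1 = -489/425, C2 = -324/425.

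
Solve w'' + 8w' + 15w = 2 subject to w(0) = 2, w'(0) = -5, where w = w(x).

w = 2/15 - 3*exp(-5*x)/10 + 13*exp(-3*x)/6

Characteristic equation r² + 8r + 15 = 0 factors as (r + 3)(r + 5) = 0, so r = -3, -5.
Hence w_h = C1*exp(-3*x) + C2*exp(-5*x).
For the particular solution try w_p = A0. Substituting and matching coefficients of each power of x gives A0 = 2/15, so w_p = 2/15.
General solution: w = 2/15 + C1*exp(-3*x) + C2*exp(-5*x).
Apply the initial conditions: w(0) = 2/15 + C1 + C2 = 2 and w'(0) = -5*C2 - 3*C1 = -5. Solving gives C1 = 13/6, C2 = -3/10.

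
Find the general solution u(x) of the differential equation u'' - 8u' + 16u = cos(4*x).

u = -sin(4*x)/32 + C1*exp(4*x) + C2*x*exp(4*x)

Characteristic equation r² - 8r + 16 = 0 has discriminant (-8)² - 4·(16) = 0, so r = 4 is a repeated root.
Hence u_h = (C1 + C2*x)*exp(4*x).
Try u_p = A*cos(4*x) + B*sin(4*x). Substituting and equating the coefficients of cos(4x) and sin(4x) gives A = 0, B = -1/32, so u_p = -sin(4*x)/32.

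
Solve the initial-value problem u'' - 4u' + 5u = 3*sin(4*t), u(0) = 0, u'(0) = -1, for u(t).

u = -33*sin(4*t)/377 + 48*cos(4*t)/377 - 149*exp(2*t)*sin(t)/377 - 48*cos(t)*exp(2*t)/377

Characteristic equation r² - 4r + 5 = 0 has discriminant (-4)² - 4·(5) = -4 < 0, so r = 2 ± i.
Hence u_h = C1*cos(t)*exp(2*t) + C2*exp(2*t)*sin(t).
Try u_p = A*cos(4*t) + B*sin(4*t). Substituting and equating the coefficients of cos(4t) and sin(4t) gives A = 48/377, B = -33/377, so u_p = -33*sin(4*t)/377 + 48*cos(4*t)/377.
General solution: u = -33*sin(4*t)/377 + 48*cos(4*t)/377 + C1*cos(t)*exp(2*t) + C2*exp(2*t)*sin(t).
Apply the initial conditions: u(0) = 48/377 + C1 = 0 and u'(0) = -132/377 + C2 + 2*C1 = -1. Solving gives C1 = -48/377, C2 = -149/377.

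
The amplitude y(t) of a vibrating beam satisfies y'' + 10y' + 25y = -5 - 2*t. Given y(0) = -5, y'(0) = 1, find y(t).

Characteristic equation r² + 10r + 25 = 0 has discriminant (10)² - 4·(25) = 0, so r = -5 is a repeated root.
Hence y_h = (C1 + C2*t)*exp(-5*t).
For the particular solution try y_p = A0 + A1*t. Substituting and matching coefficients of each power of t gives A0 = -21/125, A1 = -2/25, so y_p = -21/125 - 2*t/25.
General solution: y = -21/125 - 2*t/25 + C1*exp(-5*t) + C2*t*exp(-5*t).
Apply the initial conditions: y(0) = -21/125 + C1 = -5 and y'(0) = -2/25 + C2 - 5*C1 = 1. Solving gives C1 = -604/125, C2 = -577/25.

y = -21/125 - 604*exp(-5*t)/125 - 2*t/25 - 577*t*exp(-5*t)/25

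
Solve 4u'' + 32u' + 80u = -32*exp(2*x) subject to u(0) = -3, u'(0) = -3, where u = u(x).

u = -exp(2*x)/5 - 69*exp(-4*x)*sin(2*x)/10 - 14*cos(2*x)*exp(-4*x)/5

Divide through by 4: u'' + 8u' + 20u = -8*exp(2*x).
Characteristic equation r² + 8r + 20 = 0 has discriminant (8)² - 4·(20) = -16 < 0, so r = -4 ± 2i.
Hence u_h = C1*cos(2*x)*exp(-4*x) + C2*exp(-4*x)*sin(2*x).
Try u_p = A*exp(2*x). Substituting into the equation and dividing by exp(2*x) gives A = -1/5, so u_p = -exp(2*x)/5.
General solution: u = -exp(2*x)/5 + C1*cos(2*x)*exp(-4*x) + C2*exp(-4*x)*sin(2*x).
Apply the initial conditions: u(0) = -1/5 + C1 = -3 and u'(0) = -2/5 - 4*C1 + 2*C2 = -3. Solving gives C1 = -14/5, C2 = -69/10.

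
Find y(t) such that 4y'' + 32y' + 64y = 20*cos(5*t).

y = -45*cos(5*t)/1681 + 200*sin(5*t)/1681 + C1*exp(-4*t) + C2*t*exp(-4*t)

Divide through by 4: y'' + 8y' + 16y = 5*cos(5*t).
Characteristic equation r² + 8r + 16 = 0 has discriminant (8)² - 4·(16) = 0, so r = -4 is a repeated root.
Hence y_h = (C1 + C2*t)*exp(-4*t).
Try y_p = A*cos(5*t) + B*sin(5*t). Substituting and equating the coefficients of cos(5t) and sin(5t) gives A = -45/1681, B = 200/1681, so y_p = -45*cos(5*t)/1681 + 200*sin(5*t)/1681.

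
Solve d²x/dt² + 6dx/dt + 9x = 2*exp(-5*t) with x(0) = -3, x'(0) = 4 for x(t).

Characteristic equation r² + 6r + 9 = 0 has discriminant (6)² - 4·(9) = 0, so r = -3 is a repeated root.
Hence x_h = (C1 + C2*t)*exp(-3*t).
Try x_p = A*exp(-5*t). Substituting into the equation and dividing by exp(-5*t) gives A = 1/2, so x_p = exp(-5*t)/2.
General solution: x = exp(-5*t)/2 + C1*exp(-3*t) + C2*t*exp(-3*t).
Apply the initial conditions: x(0) = 1/2 + C1 = -3 and x'(0) = -5/2 + C2 - 3*C1 = 4. Solving gives C1 = -7/2, C2 = -4.

x = exp(-5*t)/2 - 7*exp(-3*t)/2 - 4*t*exp(-3*t)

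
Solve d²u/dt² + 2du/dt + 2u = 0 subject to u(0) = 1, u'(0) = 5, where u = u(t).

Characteristic equation r² + 2r + 2 = 0 has discriminant (2)² - 4·(2) = -4 < 0, so r = -1 ± i.
Hence u_h = C1*cos(t)*exp(-t) + C2*exp(-t)*sin(t).
Apply the initial conditions: u(0) = C1 = 1 and u'(0) = C2 - C1 = 5. Solving gives C1 = 1, C2 = 6.

u = cos(t)*exp(-t) + 6*exp(-t)*sin(t)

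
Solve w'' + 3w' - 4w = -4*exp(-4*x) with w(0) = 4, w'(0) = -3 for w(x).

w = 39*exp(-4*x)/25 + 61*exp(x)/25 + 4*x*exp(-4*x)/5

Characteristic equation r² + 3r - 4 = 0 factors as (r - 1)(r + 4) = 0, so r = 1, -4.
Hence w_h = C1*exp(x) + C2*exp(-4*x).
Since exp(-4*x) solves the homogeneous equation (r = -4 is a root of multiplicity 1), multiply the trial by x. Try w_p = A*x*exp(-4*x). Substituting into the equation and dividing by exp(-4*x) gives A = 4/5, so w_p = 4*x*exp(-4*x)/5.
General solution: w = C1*exp(x) + C2*exp(-4*x) + 4*x*exp(-4*x)/5.
Apply the initial conditions: w(0) = C1 + C2 = 4 and w'(0) = 4/5 + C1 - 4*C2 = -3. Solving gives C1 = 61/25, C2 = 39/25.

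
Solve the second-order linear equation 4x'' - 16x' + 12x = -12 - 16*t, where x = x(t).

x = -25/9 - 4*t/3 + C1*exp(3*t) + C2*exp(t)

Divide through by 4: x'' - 4x' + 3x = -3 - 4*t.
Characteristic equation r² - 4r + 3 = 0 factors as (r - 3)(r - 1) = 0, so r = 3, 1.
Hence x_h = C1*exp(3*t) + C2*exp(t).
For the particular solution try x_p = A0 + A1*t. Substituting and matching coefficients of each power of t gives A0 = -25/9, A1 = -4/3, so x_p = -25/9 - 4*t/3.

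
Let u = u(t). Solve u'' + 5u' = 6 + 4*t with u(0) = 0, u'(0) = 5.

Characteristic equation r² + 5r = 0 factors as (r + 5)r = 0, so r = -5, 0.
Hence u_h = C1*exp(-5*t) + C2.
Since 0 is a characteristic root (multiplicity 1), multiply the polynomial trial by t: try u_p = t*(A0 + A1*t). Substituting and matching coefficients of each power of t gives A0 = 26/25, A1 = 2/5, so u_p = 2*t^2/5 + 26*t/25.
General solution: u = C2 + 2*t^2/5 + 26*t/25 + C1*exp(-5*t).
Apply the initial conditions: u(0) = C1 + C2 = 0 and u'(0) = 26/25 - 5*C1 = 5. Solving gives C1 = -99/125, C2 = 99/125.

u = 99/125 - 99*exp(-5*t)/125 + 2*t**2/5 + 26*t/25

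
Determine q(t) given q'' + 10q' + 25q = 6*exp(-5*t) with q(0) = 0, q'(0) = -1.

q = -t*exp(-5*t) + 3*t**2*exp(-5*t)

Characteristic equation r² + 10r + 25 = 0 has discriminant (10)² - 4·(25) = 0, so r = -5 is a repeated root.
Hence q_h = (C1 + C2*t)*exp(-5*t).
Since exp(-5*t) solves the homogeneous equation (r = -5 is a root of multiplicity 2), multiply the trial by t^2. Try q_p = A*t^2*exp(-5*t). Substituting into the equation and dividing by exp(-5*t) gives A = 3, so q_p = 3*t^2*exp(-5*t).
General solution: q = C1*exp(-5*t) + 3*t^2*exp(-5*t) + C2*t*exp(-5*t).
Apply the initial conditions: q(0) = C1 = 0 and q'(0) = C2 - 5*C1 = -1. Solving gives C1 = 0, C2 = -1.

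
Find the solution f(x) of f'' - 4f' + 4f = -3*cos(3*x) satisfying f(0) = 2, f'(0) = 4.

f = 15*cos(3*x)/169 + 36*sin(3*x)/169 + 323*exp(2*x)/169 - 6*x*exp(2*x)/13

Characteristic equation r² - 4r + 4 = 0 has discriminant (-4)² - 4·(4) = 0, so r = 2 is a repeated root.
Hence f_h = (C1 + C2*x)*exp(2*x).
Try f_p = A*cos(3*x) + B*sin(3*x). Substituting and equating the coefficients of cos(3x) and sin(3x) gives A = 15/169, B = 36/169, so f_p = 15*cos(3*x)/169 + 36*sin(3*x)/169.
General solution: f = 15*cos(3*x)/169 + 36*sin(3*x)/169 + C1*exp(2*x) + C2*x*exp(2*x).
Apply the initial conditions: f(0) = 15/169 + C1 = 2 and f'(0) = 108/169 + C2 + 2*C1 = 4. Solving gives C1 = 323/169, C2 = -6/13.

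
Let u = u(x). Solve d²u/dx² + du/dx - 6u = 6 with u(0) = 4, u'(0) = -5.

Characteristic equation r² + r - 6 = 0 factors as (r - 2)(r + 3) = 0, so r = 2, -3.
Hence u_h = C1*exp(2*x) + C2*exp(-3*x).
For the particular solution try u_p = A0. Substituting and matching coefficients of each power of x gives A0 = -1, so u_p = -1.
General solution: u = -1 + C1*exp(2*x) + C2*exp(-3*x).
Apply the initial conditions: u(0) = -1 + C1 + C2 = 4 and u'(0) = -3*C2 + 2*C1 = -5. Solving gives C1 = 2, C2 = 3.

u = -1 + 2*exp(2*x) + 3*exp(-3*x)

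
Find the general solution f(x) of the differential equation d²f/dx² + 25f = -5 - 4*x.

Characteristic equation r² + 25 = 0 has discriminant (0)² - 4·(25) = -100 < 0, so r = ± 5i.
Hence f_h = C1*cos(5*x) + C2*sin(5*x).
For the particular solution try f_p = A0 + A1*x. Substituting and matching coefficients of each power of x gives A0 = -1/5, A1 = -4/25, so f_p = -1/5 - 4*x/25.

f = -1/5 - 4*x/25 + C1*cos(5*x) + C2*sin(5*x)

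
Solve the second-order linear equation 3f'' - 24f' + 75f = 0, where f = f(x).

f = C1*cos(3*x)*exp(4*x) + C2*exp(4*x)*sin(3*x)

Divide through by 3: f'' - 8f' + 25f = 0.
Characteristic equation r² - 8r + 25 = 0 has discriminant (-8)² - 4·(25) = -36 < 0, so r = 4 ± 3i.
Hence f_h = C1*cos(3*x)*exp(4*x) + C2*exp(4*x)*sin(3*x).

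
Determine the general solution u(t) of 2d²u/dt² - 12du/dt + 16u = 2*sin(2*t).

Divide through by 2: u'' - 6u' + 8u = sin(2*t).
Characteristic equation r² - 6r + 8 = 0 factors as (r - 4)(r - 2) = 0, so r = 4, 2.
Hence u_h = C1*exp(4*t) + C2*exp(2*t).
Try u_p = A*cos(2*t) + B*sin(2*t). Substituting and equating the coefficients of cos(2t) and sin(2t) gives A = 3/40, B = 1/40, so u_p = sin(2*t)/40 + 3*cos(2*t)/40.

u = sin(2*t)/40 + 3*cos(2*t)/40 + C1*exp(4*t) + C2*exp(2*t)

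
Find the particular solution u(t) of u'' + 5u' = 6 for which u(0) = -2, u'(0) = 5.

u = -31/25 - 19*exp(-5*t)/25 + 6*t/5

Characteristic equation r² + 5r = 0 factors as (r + 5)r = 0, so r = -5, 0.
Hence u_h = C1*exp(-5*t) + C2.
Since 1 solves the homogeneous equation (r = 0 is a root of multiplicity 1), multiply the trial by t. Try u_p = A*t. Substituting into the equation and dividing by 1 gives A = 6/5, so u_p = 6*t/5.
General solution: u = C2 + 6*t/5 + C1*exp(-5*t).
Apply the initial conditions: u(0) = C1 + C2 = -2 and u'(0) = 6/5 - 5*C1 = 5. Solving gives C1 = -19/25, C2 = -31/25.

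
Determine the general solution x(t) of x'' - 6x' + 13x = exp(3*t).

x = exp(3*t)/4 + C1*cos(2*t)*exp(3*t) + C2*exp(3*t)*sin(2*t)

Characteristic equation r² - 6r + 13 = 0 has discriminant (-6)² - 4·(13) = -16 < 0, so r = 3 ± 2i.
Hence x_h = C1*cos(2*t)*exp(3*t) + C2*exp(3*t)*sin(2*t).
Try x_p = A*exp(3*t). Substituting into the equation and dividing by exp(3*t) gives A = 1/4, so x_p = exp(3*t)/4.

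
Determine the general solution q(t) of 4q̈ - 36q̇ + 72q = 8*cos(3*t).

q = -sin(3*t)/15 + cos(3*t)/45 + C1*exp(6*t) + C2*exp(3*t)

Divide through by 4: q'' - 9q' + 18q = 2*cos(3*t).
Characteristic equation r² - 9r + 18 = 0 factors as (r - 6)(r - 3) = 0, so r = 6, 3.
Hence q_h = C1*exp(6*t) + C2*exp(3*t).
Try q_p = A*cos(3*t) + B*sin(3*t). Substituting and equating the coefficients of cos(3t) and sin(3t) gives A = 1/45, B = -1/15, so q_p = -sin(3*t)/15 + cos(3*t)/45.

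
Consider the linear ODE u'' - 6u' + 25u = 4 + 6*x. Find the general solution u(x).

u = 136/625 + 6*x/25 + C1*cos(4*x)*exp(3*x) + C2*exp(3*x)*sin(4*x)

Characteristic equation r² - 6r + 25 = 0 has discriminant (-6)² - 4·(25) = -64 < 0, so r = 3 ± 4i.
Hence u_h = C1*cos(4*x)*exp(3*x) + C2*exp(3*x)*sin(4*x).
For the particular solution try u_p = A0 + A1*x. Substituting and matching coefficients of each power of x gives A0 = 136/625, A1 = 6/25, so u_p = 136/625 + 6*x/25.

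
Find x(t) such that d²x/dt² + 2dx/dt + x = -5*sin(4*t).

x = 40*cos(4*t)/289 + 75*sin(4*t)/289 + C1*exp(-t) + C2*t*exp(-t)

Characteristic equation r² + 2r + 1 = 0 has discriminant (2)² - 4·(1) = 0, so r = -1 is a repeated root.
Hence x_h = (C1 + C2*t)*exp(-t).
Try x_p = A*cos(4*t) + B*sin(4*t). Substituting and equating the coefficients of cos(4t) and sin(4t) gives A = 40/289, B = 75/289, so x_p = 40*cos(4*t)/289 + 75*sin(4*t)/289.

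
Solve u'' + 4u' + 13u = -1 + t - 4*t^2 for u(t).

Characteristic equation r² + 4r + 13 = 0 has discriminant (4)² - 4·(13) = -36 < 0, so r = -2 ± 3i.
Hence u_h = C1*cos(3*t)*exp(-2*t) + C2*exp(-2*t)*sin(3*t).
For the particular solution try u_p = A0 + A1*t + A2*t^2. Substituting and matching coefficients of each power of t gives A0 = -245/2197, A1 = 45/169, A2 = -4/13, so u_p = -245/2197 - 4*t^2/13 + 45*t/169.

u = -245/2197 - 4*t**2/13 + 45*t/169 + C1*cos(3*t)*exp(-2*t) + C2*exp(-2*t)*sin(3*t)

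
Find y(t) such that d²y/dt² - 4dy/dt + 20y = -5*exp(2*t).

Characteristic equation r² - 4r + 20 = 0 has discriminant (-4)² - 4·(20) = -64 < 0, so r = 2 ± 4i.
Hence y_h = C1*cos(4*t)*exp(2*t) + C2*exp(2*t)*sin(4*t).
Try y_p = A*exp(2*t). Substituting into the equation and dividing by exp(2*t) gives A = -5/16, so y_p = -5*exp(2*t)/16.

y = -5*exp(2*t)/16 + C1*cos(4*t)*exp(2*t) + C2*exp(2*t)*sin(4*t)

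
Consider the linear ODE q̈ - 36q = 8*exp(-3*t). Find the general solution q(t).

Characteristic equation r² - 36 = 0 factors as (r + 6)(r - 6) = 0, so r = -6, 6.
Hence q_h = C1*exp(-6*t) + C2*exp(6*t).
Try q_p = A*exp(-3*t). Substituting into the equation and dividing by exp(-3*t) gives A = -8/27, so q_p = -8*exp(-3*t)/27.

q = -8*exp(-3*t)/27 + C1*exp(-6*t) + C2*exp(6*t)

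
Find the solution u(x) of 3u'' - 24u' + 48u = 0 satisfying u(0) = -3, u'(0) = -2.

u = -3*exp(4*x) + 10*x*exp(4*x)

Divide through by 3: u'' - 8u' + 16u = 0.
Characteristic equation r² - 8r + 16 = 0 has discriminant (-8)² - 4·(16) = 0, so r = 4 is a repeated root.
Hence u_h = (C1 + C2*x)*exp(4*x).
Apply the initial conditions: u(0) = C1 = -3 and u'(0) = C2 + 4*C1 = -2. Solving gives C1 = -3, C2 = 10.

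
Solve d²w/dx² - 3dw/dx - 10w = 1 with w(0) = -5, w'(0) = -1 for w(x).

Characteristic equation r² - 3r - 10 = 0 factors as (r + 2)(r - 5) = 0, so r = -2, 5.
Hence w_h = C1*exp(-2*x) + C2*exp(5*x).
For the particular solution try w_p = A0. Substituting and matching coefficients of each power of x gives A0 = -1/10, so w_p = -1/10.
General solution: w = -1/10 + C1*exp(-2*x) + C2*exp(5*x).
Apply the initial conditions: w(0) = -1/10 + C1 + C2 = -5 and w'(0) = -2*C1 + 5*C2 = -1. Solving gives C1 = -47/14, C2 = -54/35.

w = -1/10 - 54*exp(5*x)/35 - 47*exp(-2*x)/14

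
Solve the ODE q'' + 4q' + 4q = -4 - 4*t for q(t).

Characteristic equation r² + 4r + 4 = 0 has discriminant (4)² - 4·(4) = 0, so r = -2 is a repeated root.
Hence q_h = (C1 + C2*t)*exp(-2*t).
For the particular solution try q_p = A0 + A1*t. Substituting and matching coefficients of each power of t gives A0 = 0, A1 = -1, so q_p = -t.

q = -t + C1*exp(-2*t) + C2*t*exp(-2*t)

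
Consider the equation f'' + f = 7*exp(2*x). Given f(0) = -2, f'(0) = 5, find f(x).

Characteristic equation r² + 1 = 0 has discriminant (0)² - 4·(1) = -4 < 0, so r = ± i.
Hence f_h = C1*cos(x) + C2*sin(x).
Try f_p = A*exp(2*x). Substituting into the equation and dividing by exp(2*x) gives A = 7/5, so f_p = 7*exp(2*x)/5.
General solution: f = 7*exp(2*x)/5 + C1*cos(x) + C2*sin(x).
Apply the initial conditions: f(0) = 7/5 + C1 = -2 and f'(0) = 14/5 + C2 = 5. Solving gives C1 = -17/5, C2 = 11/5.

f = -17*cos(x)/5 + 7*exp(2*x)/5 + 11*sin(x)/5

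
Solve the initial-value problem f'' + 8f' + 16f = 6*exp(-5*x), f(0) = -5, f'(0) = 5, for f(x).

Characteristic equation r² + 8r + 16 = 0 has discriminant (8)² - 4·(16) = 0, so r = -4 is a repeated root.
Hence f_h = (C1 + C2*x)*exp(-4*x).
Try f_p = A*exp(-5*x). Substituting into the equation and dividing by exp(-5*x) gives A = 6, so f_p = 6*exp(-5*x).
General solution: f = 6*exp(-5*x) + C1*exp(-4*x) + C2*x*exp(-4*x).
Apply the initial conditions: f(0) = 6 + C1 = -5 and f'(0) = -30 + C2 - 4*C1 = 5. Solving gives C1 = -11, C2 = -9.

f = -11*exp(-4*x) + 6*exp(-5*x) - 9*x*exp(-4*x)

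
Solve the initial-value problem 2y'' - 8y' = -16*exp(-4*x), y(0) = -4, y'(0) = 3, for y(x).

y = -17/4 + exp(4*x)/2 - exp(-4*x)/4

Divide through by 2: y'' - 4y' = -8*exp(-4*x).
Characteristic equation r² - 4r = 0 factors as (r - 4)r = 0, so r = 4, 0.
Hence y_h = C1*exp(4*x) + C2.
Try y_p = A*exp(-4*x). Substituting into the equation and dividing by exp(-4*x) gives A = -1/4, so y_p = -exp(-4*x)/4.
General solution: y = C2 - exp(-4*x)/4 + C1*exp(4*x).
Apply the initial conditions: y(0) = -1/4 + C1 + C2 = -4 and y'(0) = 1 + 4*C1 = 3. Solving gives C1 = 1/2, C2 = -17/4.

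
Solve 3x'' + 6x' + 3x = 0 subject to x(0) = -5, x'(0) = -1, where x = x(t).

Divide through by 3: x'' + 2x' + x = 0.
Characteristic equation r² + 2r + 1 = 0 has discriminant (2)² - 4·(1) = 0, so r = -1 is a repeated root.
Hence x_h = (C1 + C2*t)*exp(-t).
Apply the initial conditions: x(0) = C1 = -5 and x'(0) = C2 - C1 = -1. Solving gives C1 = -5, C2 = -6.

x = -5*exp(-t) - 6*t*exp(-t)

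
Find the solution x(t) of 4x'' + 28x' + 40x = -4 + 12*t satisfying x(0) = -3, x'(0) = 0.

x = -31/100 - 55*exp(-2*t)/12 + 3*t/10 + 142*exp(-5*t)/75

Divide through by 4: x'' + 7x' + 10x = -1 + 3*t.
Characteristic equation r² + 7r + 10 = 0 factors as (r + 5)(r + 2) = 0, so r = -5, -2.
Hence x_h = C1*exp(-5*t) + C2*exp(-2*t).
For the particular solution try x_p = A0 + A1*t. Substituting and matching coefficients of each power of t gives A0 = -31/100, A1 = 3/10, so x_p = -31/100 + 3*t/10.
General solution: x = -31/100 + 3*t/10 + C1*exp(-5*t) + C2*exp(-2*t).
Apply the initial conditions: x(0) = -31/100 + C1 + C2 = -3 and x'(0) = 3/10 - 5*C1 - 2*C2 = 0. Solving gives C1 = 142/75, C2 = -55/12.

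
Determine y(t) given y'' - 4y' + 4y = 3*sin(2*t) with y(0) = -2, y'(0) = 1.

Characteristic equation r² - 4r + 4 = 0 has discriminant (-4)² - 4·(4) = 0, so r = 2 is a repeated root.
Hence y_h = (C1 + C2*t)*exp(2*t).
Try y_p = A*cos(2*t) + B*sin(2*t). Substituting and equating the coefficients of cos(2t) and sin(2t) gives A = 3/8, B = 0, so y_p = 3*cos(2*t)/8.
General solution: y = 3*cos(2*t)/8 + C1*exp(2*t) + C2*t*exp(2*t).
Apply the initial conditions: y(0) = 3/8 + C1 = -2 and y'(0) = C2 + 2*C1 = 1. Solving gives C1 = -19/8, C2 = 23/4.

y = -19*exp(2*t)/8 + 3*cos(2*t)/8 + 23*t*exp(2*t)/4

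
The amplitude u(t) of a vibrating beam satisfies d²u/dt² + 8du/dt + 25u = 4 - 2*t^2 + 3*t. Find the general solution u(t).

u = 1744/15625 - 2*t**2/25 + 107*t/625 + C1*cos(3*t)*exp(-4*t) + C2*exp(-4*t)*sin(3*t)

Characteristic equation r² + 8r + 25 = 0 has discriminant (8)² - 4·(25) = -36 < 0, so r = -4 ± 3i.
Hence u_h = C1*cos(3*t)*exp(-4*t) + C2*exp(-4*t)*sin(3*t).
For the particular solution try u_p = A0 + A1*t + A2*t^2. Substituting and matching coefficients of each power of t gives A0 = 1744/15625, A1 = 107/625, A2 = -2/25, so u_p = 1744/15625 - 2*t^2/25 + 107*t/625.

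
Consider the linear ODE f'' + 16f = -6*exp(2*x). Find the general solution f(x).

f = -3*exp(2*x)/10 + C1*cos(4*x) + C2*sin(4*x)

Characteristic equation r² + 16 = 0 has discriminant (0)² - 4·(16) = -64 < 0, so r = ± 4i.
Hence f_h = C1*cos(4*x) + C2*sin(4*x).
Try f_p = A*exp(2*x). Substituting into the equation and dividing by exp(2*x) gives A = -3/10, so f_p = -3*exp(2*x)/10.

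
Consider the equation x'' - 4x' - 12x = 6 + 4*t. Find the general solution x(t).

x = -7/18 - t/3 + C1*exp(6*t) + C2*exp(-2*t)

Characteristic equation r² - 4r - 12 = 0 factors as (r - 6)(r + 2) = 0, so r = 6, -2.
Hence x_h = C1*exp(6*t) + C2*exp(-2*t).
For the particular solution try x_p = A0 + A1*t. Substituting and matching coefficients of each power of t gives A0 = -7/18, A1 = -1/3, so x_p = -7/18 - t/3.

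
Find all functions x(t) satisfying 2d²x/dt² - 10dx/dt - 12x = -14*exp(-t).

x = C1*exp(-t) + C2*exp(6*t) + t*exp(-t)

Divide through by 2: x'' - 5x' - 6x = -7*exp(-t).
Characteristic equation r² - 5r - 6 = 0 factors as (r + 1)(r - 6) = 0, so r = -1, 6.
Hence x_h = C1*exp(-t) + C2*exp(6*t).
Since exp(-t) solves the homogeneous equation (r = -1 is a root of multiplicity 1), multiply the trial by t. Try x_p = A*t*exp(-t). Substituting into the equation and dividing by exp(-t) gives A = 1, so x_p = t*exp(-t).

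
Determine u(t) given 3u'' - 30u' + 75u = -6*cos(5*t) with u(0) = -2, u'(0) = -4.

Divide through by 3: u'' - 10u' + 25u = -2*cos(5*t).
Characteristic equation r² - 10r + 25 = 0 has discriminant (-10)² - 4·(25) = 0, so r = 5 is a repeated root.
Hence u_h = (C1 + C2*t)*exp(5*t).
Try u_p = A*cos(5*t) + B*sin(5*t). Substituting and equating the coefficients of cos(5t) and sin(5t) gives A = 0, B = 1/25, so u_p = sin(5*t)/25.
General solution: u = sin(5*t)/25 + C1*exp(5*t) + C2*t*exp(5*t).
Apply the initial conditions: u(0) = C1 = -2 and u'(0) = 1/5 + C2 + 5*C1 = -4. Solving gives C1 = -2, C2 = 29/5.

u = -2*exp(5*t) + sin(5*t)/25 + 29*t*exp(5*t)/5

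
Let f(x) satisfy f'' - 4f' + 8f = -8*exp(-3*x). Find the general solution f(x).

Characteristic equation r² - 4r + 8 = 0 has discriminant (-4)² - 4·(8) = -16 < 0, so r = 2 ± 2i.
Hence f_h = C1*cos(2*x)*exp(2*x) + C2*exp(2*x)*sin(2*x).
Try f_p = A*exp(-3*x). Substituting into the equation and dividing by exp(-3*x) gives A = -8/29, so f_p = -8*exp(-3*x)/29.

f = -8*exp(-3*x)/29 + C1*cos(2*x)*exp(2*x) + C2*exp(2*x)*sin(2*x)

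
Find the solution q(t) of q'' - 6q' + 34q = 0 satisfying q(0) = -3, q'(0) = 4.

q = -3*cos(5*t)*exp(3*t) + 13*exp(3*t)*sin(5*t)/5

Characteristic equation r² - 6r + 34 = 0 has discriminant (-6)² - 4·(34) = -100 < 0, so r = 3 ± 5i.
Hence q_h = C1*cos(5*t)*exp(3*t) + C2*exp(3*t)*sin(5*t).
Apply the initial conditions: q(0) = C1 = -3 and q'(0) = 3*C1 + 5*C2 = 4. Solving gives C1 = -3, C2 = 13/5.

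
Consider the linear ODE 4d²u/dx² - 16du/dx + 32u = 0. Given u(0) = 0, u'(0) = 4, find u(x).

Divide through by 4: u'' - 4u' + 8u = 0.
Characteristic equation r² - 4r + 8 = 0 has discriminant (-4)² - 4·(8) = -16 < 0, so r = 2 ± 2i.
Hence u_h = C1*cos(2*x)*exp(2*x) + C2*exp(2*x)*sin(2*x).
Apply the initial conditions: u(0) = C1 = 0 and u'(0) = 2*C1 + 2*C2 = 4. Solving gives C1 = 0, C2 = 2.

u = 2*exp(2*x)*sin(2*x)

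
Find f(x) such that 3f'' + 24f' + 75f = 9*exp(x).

f = 3*exp(x)/34 + C1*cos(3*x)*exp(-4*x) + C2*exp(-4*x)*sin(3*x)

Divide through by 3: f'' + 8f' + 25f = 3*exp(x).
Characteristic equation r² + 8r + 25 = 0 has discriminant (8)² - 4·(25) = -36 < 0, so r = -4 ± 3i.
Hence f_h = C1*cos(3*x)*exp(-4*x) + C2*exp(-4*x)*sin(3*x).
Try f_p = A*exp(x). Substituting into the equation and dividing by exp(x) gives A = 3/34, so f_p = 3*exp(x)/34.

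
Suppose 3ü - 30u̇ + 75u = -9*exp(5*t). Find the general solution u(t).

u = C1*exp(5*t) - 3*t**2*exp(5*t)/2 + C2*t*exp(5*t)

Divide through by 3: u'' - 10u' + 25u = -3*exp(5*t).
Characteristic equation r² - 10r + 25 = 0 has discriminant (-10)² - 4·(25) = 0, so r = 5 is a repeated root.
Hence u_h = (C1 + C2*t)*exp(5*t).
Since exp(5*t) solves the homogeneous equation (r = 5 is a root of multiplicity 2), multiply the trial by t^2. Try u_p = A*t^2*exp(5*t). Substituting into the equation and dividing by exp(5*t) gives A = -3/2, so u_p = -3*t^2*exp(5*t)/2.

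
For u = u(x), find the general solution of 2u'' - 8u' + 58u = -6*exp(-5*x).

Divide through by 2: u'' - 4u' + 29u = -3*exp(-5*x).
Characteristic equation r² - 4r + 29 = 0 has discriminant (-4)² - 4·(29) = -100 < 0, so r = 2 ± 5i.
Hence u_h = C1*cos(5*x)*exp(2*x) + C2*exp(2*x)*sin(5*x).
Try u_p = A*exp(-5*x). Substituting into the equation and dividing by exp(-5*x) gives A = -3/74, so u_p = -3*exp(-5*x)/74.

u = -3*exp(-5*x)/74 + C1*cos(5*x)*exp(2*x) + C2*exp(2*x)*sin(5*x)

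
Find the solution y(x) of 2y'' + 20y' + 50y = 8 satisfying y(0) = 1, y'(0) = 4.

y = 4/25 + 21*exp(-5*x)/25 + 41*x*exp(-5*x)/5

Divide through by 2: y'' + 10y' + 25y = 4.
Characteristic equation r² + 10r + 25 = 0 has discriminant (10)² - 4·(25) = 0, so r = -5 is a repeated root.
Hence y_h = (C1 + C2*x)*exp(-5*x).
For the particular solution try y_p = A0. Substituting and matching coefficients of each power of x gives A0 = 4/25, so y_p = 4/25.
General solution: y = 4/25 + C1*exp(-5*x) + C2*x*exp(-5*x).
Apply the initial conditions: y(0) = 4/25 + C1 = 1 and y'(0) = C2 - 5*C1 = 4. Solving gives C1 = 21/25, C2 = 41/5.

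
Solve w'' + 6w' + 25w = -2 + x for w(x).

w = -56/625 + x/25 + C1*cos(4*x)*exp(-3*x) + C2*exp(-3*x)*sin(4*x)

Characteristic equation r² + 6r + 25 = 0 has discriminant (6)² - 4·(25) = -64 < 0, so r = -3 ± 4i.
Hence w_h = C1*cos(4*x)*exp(-3*x) + C2*exp(-3*x)*sin(4*x).
For the particular solution try w_p = A0 + A1*x. Substituting and matching coefficients of each power of x gives A0 = -56/625, A1 = 1/25, so w_p = -56/625 + x/25.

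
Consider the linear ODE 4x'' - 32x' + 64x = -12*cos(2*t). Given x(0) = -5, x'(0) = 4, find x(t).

x = -491*exp(4*t)/100 - 9*cos(2*t)/100 + 3*sin(2*t)/25 + 117*t*exp(4*t)/5

Divide through by 4: x'' - 8x' + 16x = -3*cos(2*t).
Characteristic equation r² - 8r + 16 = 0 has discriminant (-8)² - 4·(16) = 0, so r = 4 is a repeated root.
Hence x_h = (C1 + C2*t)*exp(4*t).
Try x_p = A*cos(2*t) + B*sin(2*t). Substituting and equating the coefficients of cos(2t) and sin(2t) gives A = -9/100, B = 3/25, so x_p = -9*cos(2*t)/100 + 3*sin(2*t)/25.
General solution: x = -9*cos(2*t)/100 + 3*sin(2*t)/25 + C1*exp(4*t) + C2*t*exp(4*t).
Apply the initial conditions: x(0) = -9/100 + C1 = -5 and x'(0) = 6/25 + C2 + 4*C1 = 4. Solving gives C1 = -491/100, C2 = 117/5.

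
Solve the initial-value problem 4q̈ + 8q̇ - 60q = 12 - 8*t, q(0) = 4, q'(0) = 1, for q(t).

Divide through by 4: q'' + 2q' - 15q = 3 - 2*t.
Characteristic equation r² + 2r - 15 = 0 factors as (r + 5)(r - 3) = 0, so r = -5, 3.
Hence q_h = C1*exp(-5*t) + C2*exp(3*t).
For the particular solution try q_p = A0 + A1*t. Substituting and matching coefficients of each power of t gives A0 = -41/225, A1 = 2/15, so q_p = -41/225 + 2*t/15.
General solution: q = -41/225 + 2*t/15 + C1*exp(-5*t) + C2*exp(3*t).
Apply the initial conditions: q(0) = -41/225 + C1 + C2 = 4 and q'(0) = 2/15 - 5*C1 + 3*C2 = 1. Solving gives C1 = 73/50, C2 = 49/18.

q = -41/225 + 2*t/15 + 49*exp(3*t)/18 + 73*exp(-5*t)/50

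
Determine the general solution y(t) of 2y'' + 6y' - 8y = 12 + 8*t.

Divide through by 2: y'' + 3y' - 4y = 6 + 4*t.
Characteristic equation r² + 3r - 4 = 0 factors as (r + 4)(r - 1) = 0, so r = -4, 1.
Hence y_h = C1*exp(-4*t) + C2*exp(t).
For the particular solution try y_p = A0 + A1*t. Substituting and matching coefficients of each power of t gives A0 = -9/4, A1 = -1, so y_p = -9/4 - t.

y = -9/4 - t + C1*exp(-4*t) + C2*exp(t)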